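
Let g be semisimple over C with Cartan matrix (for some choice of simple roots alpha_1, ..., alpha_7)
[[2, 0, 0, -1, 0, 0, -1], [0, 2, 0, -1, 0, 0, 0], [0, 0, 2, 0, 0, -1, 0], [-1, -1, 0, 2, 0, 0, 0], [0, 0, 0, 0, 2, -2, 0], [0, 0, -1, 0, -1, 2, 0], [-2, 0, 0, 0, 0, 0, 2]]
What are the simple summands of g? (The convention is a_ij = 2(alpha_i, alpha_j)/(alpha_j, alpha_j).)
The diagram associated to this matrix has two connected components: the simple roots {alpha_3, alpha_5, alpha_6} form a chain of 3 nodes with a double edge at one end; the terminal node there is the unique long simple root (C_3), and {alpha_1, alpha_2, alpha_4, alpha_7} form a chain of 4 nodes with a double edge at one end; the terminal node there is the unique long simple root (C_4). A semisimple Lie algebra decomposes uniquely as the direct sum of simple ideals, one per connected component of its Dynkin diagram, so g ≅ C_3 ⊕ C_4 (dimension 21 + 36 = 57).

C3 + C4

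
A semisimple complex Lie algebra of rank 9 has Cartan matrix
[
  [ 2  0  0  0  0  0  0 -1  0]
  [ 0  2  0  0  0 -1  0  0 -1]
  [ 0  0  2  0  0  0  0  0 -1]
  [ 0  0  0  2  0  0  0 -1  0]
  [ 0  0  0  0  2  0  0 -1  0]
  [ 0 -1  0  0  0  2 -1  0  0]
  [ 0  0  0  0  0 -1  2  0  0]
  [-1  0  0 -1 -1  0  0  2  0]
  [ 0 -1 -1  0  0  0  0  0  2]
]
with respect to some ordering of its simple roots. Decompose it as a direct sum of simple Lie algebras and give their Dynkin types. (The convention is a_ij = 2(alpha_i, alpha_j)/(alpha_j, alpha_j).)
The diagram associated to this matrix has two connected components: the simple roots {alpha_2, alpha_3, alpha_6, alpha_7, alpha_9} form a chain of 5 nodes with single edges (A_5), and {alpha_1, alpha_4, alpha_5, alpha_8} form a chain of 2 nodes with a fork of two nodes at one end (D_4). A semisimple Lie algebra decomposes uniquely as the direct sum of simple ideals, one per connected component of its Dynkin diagram, so g ≅ A_5 ⊕ D_4 (dimension 35 + 28 = 63).

A5 ⊕ D4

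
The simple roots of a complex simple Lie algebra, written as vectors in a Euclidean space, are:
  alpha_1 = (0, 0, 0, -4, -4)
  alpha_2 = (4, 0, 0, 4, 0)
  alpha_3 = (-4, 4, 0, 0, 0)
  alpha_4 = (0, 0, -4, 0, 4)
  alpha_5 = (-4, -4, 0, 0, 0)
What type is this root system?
Compute the Cartan integers a_ij = 2(alpha_i, alpha_j)/(alpha_j, alpha_j); the resulting 5x5 Cartan matrix is
[[2, -1, 0, -1, 0], [-1, 2, -1, 0, -1], [0, -1, 2, 0, 0], [-1, 0, 0, 2, 0], [0, -1, 0, 0, 2]].
All simple roots have the same length, so the diagram is simply laced. The associated Dynkin diagram is a chain of 3 nodes with a fork of two nodes at one end (D_5), so the type is D_5 (the algebra so(10)).

type D_5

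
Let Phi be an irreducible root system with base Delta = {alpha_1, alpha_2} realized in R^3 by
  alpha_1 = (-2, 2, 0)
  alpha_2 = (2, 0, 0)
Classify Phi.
Compute the Cartan integers a_ij = 2(alpha_i, alpha_j)/(alpha_j, alpha_j); the resulting 2x2 Cartan matrix is
[[2, -2], [-1, 2]].
The roots have two lengths (squared-length ratio 2:1); the short ones are alpha_{2}. The associated Dynkin diagram is a chain of 2 nodes with a double edge at one end; the terminal node there is the unique short simple root (B_2), so the type is B_2 (the algebra so(5)).

type B_2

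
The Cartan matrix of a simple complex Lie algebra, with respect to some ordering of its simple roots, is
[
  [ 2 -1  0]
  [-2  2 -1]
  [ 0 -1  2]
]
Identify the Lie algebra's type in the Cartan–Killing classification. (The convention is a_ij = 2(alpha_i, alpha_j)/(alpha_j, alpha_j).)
The matrix has rank 3 with 2's on the diagonal. Reading the off-diagonal entries as Dynkin edges (a single edge where a_ij = a_ji = -1; a double or triple edge where a_ij * a_ji = 2 or 3), the diagram is a chain of 3 nodes with a double edge at one end; the terminal node there is the unique short simple root (B_3). One simple-root ordering that puts it in standard form is (alpha_3, alpha_2, alpha_1). So the algebra is type B_3, i.e. so(7).

B_3 (so(7))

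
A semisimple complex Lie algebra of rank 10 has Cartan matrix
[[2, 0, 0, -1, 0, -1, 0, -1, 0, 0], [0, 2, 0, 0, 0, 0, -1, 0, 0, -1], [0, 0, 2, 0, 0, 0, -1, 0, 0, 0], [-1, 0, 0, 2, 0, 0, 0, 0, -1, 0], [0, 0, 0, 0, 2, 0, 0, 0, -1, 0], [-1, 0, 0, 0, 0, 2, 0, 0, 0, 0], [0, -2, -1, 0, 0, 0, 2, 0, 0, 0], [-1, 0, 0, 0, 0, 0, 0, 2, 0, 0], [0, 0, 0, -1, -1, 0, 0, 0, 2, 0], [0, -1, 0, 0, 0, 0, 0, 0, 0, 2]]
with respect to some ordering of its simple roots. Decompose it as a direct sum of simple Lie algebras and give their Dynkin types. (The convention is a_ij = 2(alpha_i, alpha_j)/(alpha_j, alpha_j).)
D_6 ⊕ F_4

The diagram associated to this matrix has two connected components: the simple roots {alpha_1, alpha_4, alpha_5, alpha_6, alpha_8, alpha_9} form a chain of 4 nodes with a fork of two nodes at one end (D_6), and {alpha_2, alpha_3, alpha_7, alpha_10} form a chain of 4 nodes with a double edge between the middle two (F_4). A semisimple Lie algebra decomposes uniquely as the direct sum of simple ideals, one per connected component of its Dynkin diagram, so g ≅ D_6 ⊕ F_4 (dimension 66 + 52 = 118).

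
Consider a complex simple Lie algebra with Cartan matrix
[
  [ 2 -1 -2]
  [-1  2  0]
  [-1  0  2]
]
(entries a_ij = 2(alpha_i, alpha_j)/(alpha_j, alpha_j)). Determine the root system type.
B3

The matrix has rank 3 with 2's on the diagonal. Reading the off-diagonal entries as Dynkin edges (a single edge where a_ij = a_ji = -1; a double or triple edge where a_ij * a_ji = 2 or 3), the diagram is a chain of 3 nodes with a double edge at one end; the terminal node there is the unique short simple root (B_3). One simple-root ordering that puts it in standard form is (alpha_2, alpha_1, alpha_3). So the algebra is type B_3, i.e. so(7).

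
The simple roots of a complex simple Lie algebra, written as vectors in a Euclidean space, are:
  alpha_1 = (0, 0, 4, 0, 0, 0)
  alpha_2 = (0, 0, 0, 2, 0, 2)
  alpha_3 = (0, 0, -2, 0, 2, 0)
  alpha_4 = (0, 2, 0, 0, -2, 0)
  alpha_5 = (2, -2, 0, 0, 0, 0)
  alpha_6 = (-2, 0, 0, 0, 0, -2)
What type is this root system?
type C_6

Compute the Cartan integers a_ij = 2(alpha_i, alpha_j)/(alpha_j, alpha_j); the resulting 6x6 Cartan matrix is
[[2, 0, -2, 0, 0, 0], [0, 2, 0, 0, 0, -1], [-1, 0, 2, -1, 0, 0], [0, 0, -1, 2, -1, 0], [0, 0, 0, -1, 2, -1], [0, -1, 0, 0, -1, 2]].
The roots have two lengths (squared-length ratio 2:1); the short ones are alpha_{2,3,4,5,6}. The associated Dynkin diagram is a chain of 6 nodes with a double edge at one end; the terminal node there is the unique long simple root (C_6), so the type is C_6 (the algebra sp(12)).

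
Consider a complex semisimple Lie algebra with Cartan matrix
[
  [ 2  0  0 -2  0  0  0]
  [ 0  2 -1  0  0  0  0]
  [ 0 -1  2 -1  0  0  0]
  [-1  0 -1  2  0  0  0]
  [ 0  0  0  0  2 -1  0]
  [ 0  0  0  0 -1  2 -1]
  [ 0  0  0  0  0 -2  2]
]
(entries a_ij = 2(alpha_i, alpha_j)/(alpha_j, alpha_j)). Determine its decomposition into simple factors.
C3 + C4

The diagram associated to this matrix has two connected components: the simple roots {alpha_5, alpha_6, alpha_7} form a chain of 3 nodes with a double edge at one end; the terminal node there is the unique long simple root (C_3), and {alpha_1, alpha_2, alpha_3, alpha_4} form a chain of 4 nodes with a double edge at one end; the terminal node there is the unique long simple root (C_4). A semisimple Lie algebra decomposes uniquely as the direct sum of simple ideals, one per connected component of its Dynkin diagram, so g ≅ C_3 ⊕ C_4 (dimension 21 + 36 = 57).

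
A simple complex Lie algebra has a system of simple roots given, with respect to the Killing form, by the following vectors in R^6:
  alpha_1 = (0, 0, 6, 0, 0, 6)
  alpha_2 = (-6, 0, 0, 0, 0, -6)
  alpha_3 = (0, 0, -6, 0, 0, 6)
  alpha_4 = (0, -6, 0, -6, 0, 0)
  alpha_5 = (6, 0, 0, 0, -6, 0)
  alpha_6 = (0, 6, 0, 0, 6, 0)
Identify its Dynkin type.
Compute the Cartan integers a_ij = 2(alpha_i, alpha_j)/(alpha_j, alpha_j); the resulting 6x6 Cartan matrix is
[[2, -1, 0, 0, 0, 0], [-1, 2, -1, 0, -1, 0], [0, -1, 2, 0, 0, 0], [0, 0, 0, 2, 0, -1], [0, -1, 0, 0, 2, -1], [0, 0, 0, -1, -1, 2]].
All simple roots have the same length, so the diagram is simply laced. The associated Dynkin diagram is a chain of 4 nodes with a fork of two nodes at one end (D_6), so the type is D_6 (the algebra so(12)).

D6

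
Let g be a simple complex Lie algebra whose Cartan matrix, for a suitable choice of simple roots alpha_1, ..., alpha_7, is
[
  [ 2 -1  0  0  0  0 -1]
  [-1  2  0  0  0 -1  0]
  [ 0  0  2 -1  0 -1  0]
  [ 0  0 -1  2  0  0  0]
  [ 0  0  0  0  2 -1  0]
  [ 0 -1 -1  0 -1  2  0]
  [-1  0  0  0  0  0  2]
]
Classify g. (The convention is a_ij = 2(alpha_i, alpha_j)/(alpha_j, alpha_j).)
type E_7

The matrix has rank 7 with 2's on the diagonal. Reading the off-diagonal entries as Dynkin edges (a single edge where a_ij = a_ji = -1; a double or triple edge where a_ij * a_ji = 2 or 3), the diagram is a chain of 6 nodes with one extra node attached to the third node from one end (E_7). One simple-root ordering that puts it in standard form is (alpha_4, alpha_5, alpha_3, alpha_6, alpha_2, alpha_1, alpha_7). So the algebra is type E_7.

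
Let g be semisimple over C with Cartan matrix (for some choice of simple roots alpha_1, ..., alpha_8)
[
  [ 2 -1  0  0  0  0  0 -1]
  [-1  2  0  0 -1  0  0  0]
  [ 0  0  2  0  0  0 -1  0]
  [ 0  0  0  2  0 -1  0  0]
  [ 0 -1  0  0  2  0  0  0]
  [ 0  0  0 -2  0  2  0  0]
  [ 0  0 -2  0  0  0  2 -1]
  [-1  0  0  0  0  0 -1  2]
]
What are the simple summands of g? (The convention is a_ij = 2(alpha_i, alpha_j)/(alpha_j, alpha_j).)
B_2 + B_6

The diagram associated to this matrix has two connected components: the simple roots {alpha_4, alpha_6} form a chain of 2 nodes with a double edge at one end; the terminal node there is the unique short simple root (B_2), and {alpha_1, alpha_2, alpha_3, alpha_5, alpha_7, alpha_8} form a chain of 6 nodes with a double edge at one end; the terminal node there is the unique short simple root (B_6). A semisimple Lie algebra decomposes uniquely as the direct sum of simple ideals, one per connected component of its Dynkin diagram, so g ≅ B_2 ⊕ B_6 (dimension 10 + 78 = 88).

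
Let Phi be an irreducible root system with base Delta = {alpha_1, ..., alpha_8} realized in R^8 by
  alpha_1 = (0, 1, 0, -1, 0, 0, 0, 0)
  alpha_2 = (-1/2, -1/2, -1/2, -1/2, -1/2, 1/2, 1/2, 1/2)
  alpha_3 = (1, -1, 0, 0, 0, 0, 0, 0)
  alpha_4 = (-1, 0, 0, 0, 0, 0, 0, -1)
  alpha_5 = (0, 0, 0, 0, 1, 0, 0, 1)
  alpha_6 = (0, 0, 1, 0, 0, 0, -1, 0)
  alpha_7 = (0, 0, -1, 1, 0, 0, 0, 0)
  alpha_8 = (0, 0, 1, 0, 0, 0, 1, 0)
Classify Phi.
E_8

Compute the Cartan integers a_ij = 2(alpha_i, alpha_j)/(alpha_j, alpha_j); the resulting 8x8 Cartan matrix is
[[2, 0, -1, 0, 0, 0, -1, 0], [0, 2, 0, 0, 0, -1, 0, 0], [-1, 0, 2, -1, 0, 0, 0, 0], [0, 0, -1, 2, -1, 0, 0, 0], [0, 0, 0, -1, 2, 0, 0, 0], [0, -1, 0, 0, 0, 2, -1, 0], [-1, 0, 0, 0, 0, -1, 2, -1], [0, 0, 0, 0, 0, 0, -1, 2]].
All simple roots have the same length, so the diagram is simply laced. The associated Dynkin diagram is a chain of 7 nodes with one extra node attached to the third node from one end (E_8), so the type is E_8.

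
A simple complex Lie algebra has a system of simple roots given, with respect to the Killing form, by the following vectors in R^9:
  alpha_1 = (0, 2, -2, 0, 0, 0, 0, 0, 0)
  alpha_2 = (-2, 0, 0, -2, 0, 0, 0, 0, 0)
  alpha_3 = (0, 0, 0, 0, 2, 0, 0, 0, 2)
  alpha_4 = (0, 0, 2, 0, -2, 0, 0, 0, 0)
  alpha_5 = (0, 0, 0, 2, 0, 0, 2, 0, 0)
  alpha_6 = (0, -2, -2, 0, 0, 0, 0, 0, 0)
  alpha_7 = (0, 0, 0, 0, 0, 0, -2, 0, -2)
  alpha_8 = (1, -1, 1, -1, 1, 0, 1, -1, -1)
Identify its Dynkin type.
E_8

Compute the Cartan integers a_ij = 2(alpha_i, alpha_j)/(alpha_j, alpha_j); the resulting 8x8 Cartan matrix is
[[2, 0, 0, -1, 0, 0, 0, -1], [0, 2, 0, 0, -1, 0, 0, 0], [0, 0, 2, -1, 0, 0, -1, 0], [-1, 0, -1, 2, 0, -1, 0, 0], [0, -1, 0, 0, 2, 0, -1, 0], [0, 0, 0, -1, 0, 2, 0, 0], [0, 0, -1, 0, -1, 0, 2, 0], [-1, 0, 0, 0, 0, 0, 0, 2]].
All simple roots have the same length, so the diagram is simply laced. The associated Dynkin diagram is a chain of 7 nodes with one extra node attached to the third node from one end (E_8), so the type is E_8.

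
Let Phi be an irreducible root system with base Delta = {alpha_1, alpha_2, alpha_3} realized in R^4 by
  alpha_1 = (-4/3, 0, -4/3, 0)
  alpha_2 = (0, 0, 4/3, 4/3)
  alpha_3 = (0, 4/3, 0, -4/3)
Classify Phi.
type A_3

Compute the Cartan integers a_ij = 2(alpha_i, alpha_j)/(alpha_j, alpha_j); the resulting 3x3 Cartan matrix is
[[2, -1, 0], [-1, 2, -1], [0, -1, 2]].
All simple roots have the same length, so the diagram is simply laced. The associated Dynkin diagram is a chain of 3 nodes with single edges (A_3), so the type is A_3 (the algebra sl(4)).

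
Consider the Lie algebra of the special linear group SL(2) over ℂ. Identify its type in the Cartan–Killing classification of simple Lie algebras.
This is sl(2), which has dimension 2^2 - 1 = 3 and rank 2 - 1 = 1 (a Cartan subalgebra is the diagonal traceless matrices). In the classification of classical Lie algebras, the special linear algebra sl(n+1) has type A_n; here n = 1, so the Dynkin diagram is a chain of 1 nodes with single edges (A_1). Hence the type is A_1.

A_1 (sl(2))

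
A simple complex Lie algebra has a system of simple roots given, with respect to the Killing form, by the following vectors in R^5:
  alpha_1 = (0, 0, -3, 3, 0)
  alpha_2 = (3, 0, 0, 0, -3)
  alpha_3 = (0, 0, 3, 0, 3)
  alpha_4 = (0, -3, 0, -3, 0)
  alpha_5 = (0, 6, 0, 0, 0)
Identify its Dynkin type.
Compute the Cartan integers a_ij = 2(alpha_i, alpha_j)/(alpha_j, alpha_j); the resulting 5x5 Cartan matrix is
[[2, 0, -1, -1, 0], [0, 2, -1, 0, 0], [-1, -1, 2, 0, 0], [-1, 0, 0, 2, -1], [0, 0, 0, -2, 2]].
The roots have two lengths (squared-length ratio 2:1); the short ones are alpha_{1,2,3,4}. The associated Dynkin diagram is a chain of 5 nodes with a double edge at one end; the terminal node there is the unique long simple root (C_5), so the type is C_5 (the algebra sp(10)).

C_5 (sp(10))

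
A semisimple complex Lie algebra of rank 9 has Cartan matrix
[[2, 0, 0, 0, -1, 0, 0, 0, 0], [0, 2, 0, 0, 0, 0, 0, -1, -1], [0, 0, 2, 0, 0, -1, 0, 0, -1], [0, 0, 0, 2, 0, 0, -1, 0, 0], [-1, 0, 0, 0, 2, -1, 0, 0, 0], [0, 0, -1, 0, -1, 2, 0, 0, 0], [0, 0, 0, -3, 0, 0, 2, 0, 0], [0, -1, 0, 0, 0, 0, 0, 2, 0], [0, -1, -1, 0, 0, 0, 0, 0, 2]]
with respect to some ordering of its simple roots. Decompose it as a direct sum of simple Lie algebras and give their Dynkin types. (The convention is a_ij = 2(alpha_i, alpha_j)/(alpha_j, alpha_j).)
A_7 (sl(8)) ⊕ G_2

The diagram associated to this matrix has two connected components: the simple roots {alpha_1, alpha_2, alpha_3, alpha_5, alpha_6, alpha_8, alpha_9} form a chain of 7 nodes with single edges (A_7), and {alpha_4, alpha_7} form two nodes joined by a triple edge (G_2). A semisimple Lie algebra decomposes uniquely as the direct sum of simple ideals, one per connected component of its Dynkin diagram, so g ≅ A_7 ⊕ G_2 (dimension 63 + 14 = 77).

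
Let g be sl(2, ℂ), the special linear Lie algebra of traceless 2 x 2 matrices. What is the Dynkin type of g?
This is sl(2), which has dimension 2^2 - 1 = 3 and rank 2 - 1 = 1 (a Cartan subalgebra is the diagonal traceless matrices). In the classification of classical Lie algebras, the special linear algebra sl(n+1) has type A_n; here n = 1, so the Dynkin diagram is a chain of 1 nodes with single edges (A_1). Hence the type is A_1.

A1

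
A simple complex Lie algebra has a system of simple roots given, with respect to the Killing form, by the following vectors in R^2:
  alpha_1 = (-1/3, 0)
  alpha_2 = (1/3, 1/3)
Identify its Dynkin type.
Compute the Cartan integers a_ij = 2(alpha_i, alpha_j)/(alpha_j, alpha_j); the resulting 2x2 Cartan matrix is
[[2, -1], [-2, 2]].
The roots have two lengths (squared-length ratio 2:1); the short ones are alpha_{1}. The associated Dynkin diagram is a chain of 2 nodes with a double edge at one end; the terminal node there is the unique short simple root (B_2), so the type is B_2 (the algebra so(5)).

type B_2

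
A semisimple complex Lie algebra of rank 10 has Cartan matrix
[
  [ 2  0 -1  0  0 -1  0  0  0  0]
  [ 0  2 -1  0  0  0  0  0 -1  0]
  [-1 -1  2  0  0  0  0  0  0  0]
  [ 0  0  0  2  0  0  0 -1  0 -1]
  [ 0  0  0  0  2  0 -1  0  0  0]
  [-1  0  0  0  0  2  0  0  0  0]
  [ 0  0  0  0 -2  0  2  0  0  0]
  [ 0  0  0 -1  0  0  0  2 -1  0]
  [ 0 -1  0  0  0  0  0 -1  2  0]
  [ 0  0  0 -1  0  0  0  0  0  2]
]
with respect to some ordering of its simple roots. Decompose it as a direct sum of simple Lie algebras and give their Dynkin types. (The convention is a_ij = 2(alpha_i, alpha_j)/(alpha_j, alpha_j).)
The diagram associated to this matrix has two connected components: the simple roots {alpha_1, alpha_2, alpha_3, alpha_4, alpha_6, alpha_8, alpha_9, alpha_10} form a chain of 8 nodes with single edges (A_8), and {alpha_5, alpha_7} form a chain of 2 nodes with a double edge at one end; the terminal node there is the unique short simple root (B_2). A semisimple Lie algebra decomposes uniquely as the direct sum of simple ideals, one per connected component of its Dynkin diagram, so g ≅ A_8 ⊕ B_2 (dimension 80 + 10 = 90).

type A_8 + type B_2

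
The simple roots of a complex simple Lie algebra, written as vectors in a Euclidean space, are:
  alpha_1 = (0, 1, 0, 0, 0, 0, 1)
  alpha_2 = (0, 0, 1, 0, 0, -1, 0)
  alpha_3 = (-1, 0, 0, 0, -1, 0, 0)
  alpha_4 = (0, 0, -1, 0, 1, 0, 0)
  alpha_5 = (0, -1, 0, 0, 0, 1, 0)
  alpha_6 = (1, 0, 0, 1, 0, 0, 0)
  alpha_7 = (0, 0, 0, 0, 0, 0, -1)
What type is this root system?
B_7

Compute the Cartan integers a_ij = 2(alpha_i, alpha_j)/(alpha_j, alpha_j); the resulting 7x7 Cartan matrix is
[[2, 0, 0, 0, -1, 0, -2], [0, 2, 0, -1, -1, 0, 0], [0, 0, 2, -1, 0, -1, 0], [0, -1, -1, 2, 0, 0, 0], [-1, -1, 0, 0, 2, 0, 0], [0, 0, -1, 0, 0, 2, 0], [-1, 0, 0, 0, 0, 0, 2]].
The roots have two lengths (squared-length ratio 2:1); the short ones are alpha_{7}. The associated Dynkin diagram is a chain of 7 nodes with a double edge at one end; the terminal node there is the unique short simple root (B_7), so the type is B_7 (the algebra so(15)).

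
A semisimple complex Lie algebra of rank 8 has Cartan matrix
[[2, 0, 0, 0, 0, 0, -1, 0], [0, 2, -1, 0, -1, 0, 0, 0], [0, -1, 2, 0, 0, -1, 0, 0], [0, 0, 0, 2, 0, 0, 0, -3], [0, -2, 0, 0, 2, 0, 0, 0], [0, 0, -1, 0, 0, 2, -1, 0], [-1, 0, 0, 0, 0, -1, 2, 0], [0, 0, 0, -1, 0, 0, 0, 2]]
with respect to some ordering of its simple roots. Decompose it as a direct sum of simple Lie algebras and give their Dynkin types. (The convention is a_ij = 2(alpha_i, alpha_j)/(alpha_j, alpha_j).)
C_6 + G_2

The diagram associated to this matrix has two connected components: the simple roots {alpha_1, alpha_2, alpha_3, alpha_5, alpha_6, alpha_7} form a chain of 6 nodes with a double edge at one end; the terminal node there is the unique long simple root (C_6), and {alpha_4, alpha_8} form two nodes joined by a triple edge (G_2). A semisimple Lie algebra decomposes uniquely as the direct sum of simple ideals, one per connected component of its Dynkin diagram, so g ≅ C_6 ⊕ G_2 (dimension 78 + 14 = 92).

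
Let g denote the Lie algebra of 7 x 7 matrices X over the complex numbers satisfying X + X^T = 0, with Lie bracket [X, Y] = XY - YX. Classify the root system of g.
B3

This is so(7) with 7 odd, which has dimension 7(7-1)/2 = 21 and rank (7-1)/2 = 3. In the classification of classical Lie algebras, the orthogonal algebra so(2n+1) in an odd number of variables has type B_n; here n = 3, so the Dynkin diagram is a chain of 3 nodes with a double edge at one end; the terminal node there is the unique short simple root (B_3). Hence the type is B_3.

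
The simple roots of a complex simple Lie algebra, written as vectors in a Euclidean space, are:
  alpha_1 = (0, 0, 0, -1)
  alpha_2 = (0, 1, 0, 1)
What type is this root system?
Compute the Cartan integers a_ij = 2(alpha_i, alpha_j)/(alpha_j, alpha_j); the resulting 2x2 Cartan matrix is
[[2, -1], [-2, 2]].
The roots have two lengths (squared-length ratio 2:1); the short ones are alpha_{1}. The associated Dynkin diagram is a chain of 2 nodes with a double edge at one end; the terminal node there is the unique short simple root (B_2), so the type is B_2 (the algebra so(5)).

type B_2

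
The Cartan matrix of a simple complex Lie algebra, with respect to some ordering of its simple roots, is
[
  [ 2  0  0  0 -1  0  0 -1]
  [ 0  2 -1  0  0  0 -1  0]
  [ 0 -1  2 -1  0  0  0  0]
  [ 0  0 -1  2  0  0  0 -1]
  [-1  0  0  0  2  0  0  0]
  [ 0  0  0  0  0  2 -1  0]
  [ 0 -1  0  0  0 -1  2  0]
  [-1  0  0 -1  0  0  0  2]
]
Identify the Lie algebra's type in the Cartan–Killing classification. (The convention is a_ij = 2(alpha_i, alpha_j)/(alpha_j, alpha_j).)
A_8

The matrix has rank 8 with 2's on the diagonal. Reading the off-diagonal entries as Dynkin edges (a single edge where a_ij = a_ji = -1; a double or triple edge where a_ij * a_ji = 2 or 3), the diagram is a chain of 8 nodes with single edges (A_8). One simple-root ordering that puts it in standard form is (alpha_5, alpha_1, alpha_8, alpha_4, alpha_3, alpha_2, alpha_7, alpha_6). So the algebra is type A_8, i.e. sl(9).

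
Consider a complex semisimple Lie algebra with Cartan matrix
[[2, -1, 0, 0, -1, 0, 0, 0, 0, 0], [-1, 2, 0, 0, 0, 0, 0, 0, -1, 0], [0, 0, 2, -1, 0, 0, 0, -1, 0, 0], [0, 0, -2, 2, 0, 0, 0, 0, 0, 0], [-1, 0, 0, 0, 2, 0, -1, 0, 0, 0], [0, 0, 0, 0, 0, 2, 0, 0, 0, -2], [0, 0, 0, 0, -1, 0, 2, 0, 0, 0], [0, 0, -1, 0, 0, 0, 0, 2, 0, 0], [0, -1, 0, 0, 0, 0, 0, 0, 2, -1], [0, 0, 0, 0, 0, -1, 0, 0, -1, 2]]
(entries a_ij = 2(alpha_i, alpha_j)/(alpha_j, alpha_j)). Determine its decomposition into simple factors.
The diagram associated to this matrix has two connected components: the simple roots {alpha_3, alpha_4, alpha_8} form a chain of 3 nodes with a double edge at one end; the terminal node there is the unique long simple root (C_3), and {alpha_1, alpha_2, alpha_5, alpha_6, alpha_7, alpha_9, alpha_10} form a chain of 7 nodes with a double edge at one end; the terminal node there is the unique long simple root (C_7). A semisimple Lie algebra decomposes uniquely as the direct sum of simple ideals, one per connected component of its Dynkin diagram, so g ≅ C_3 ⊕ C_7 (dimension 21 + 105 = 126).

C3 + C7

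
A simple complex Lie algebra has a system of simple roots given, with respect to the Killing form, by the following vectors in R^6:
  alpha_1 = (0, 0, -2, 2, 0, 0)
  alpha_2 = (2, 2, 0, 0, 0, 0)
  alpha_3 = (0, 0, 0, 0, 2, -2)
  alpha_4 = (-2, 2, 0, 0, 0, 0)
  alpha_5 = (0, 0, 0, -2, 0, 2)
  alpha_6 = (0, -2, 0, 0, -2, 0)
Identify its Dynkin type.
Compute the Cartan integers a_ij = 2(alpha_i, alpha_j)/(alpha_j, alpha_j); the resulting 6x6 Cartan matrix is
[[2, 0, 0, 0, -1, 0], [0, 2, 0, 0, 0, -1], [0, 0, 2, 0, -1, -1], [0, 0, 0, 2, 0, -1], [-1, 0, -1, 0, 2, 0], [0, -1, -1, -1, 0, 2]].
All simple roots have the same length, so the diagram is simply laced. The associated Dynkin diagram is a chain of 4 nodes with a fork of two nodes at one end (D_6), so the type is D_6 (the algebra so(12)).

D_6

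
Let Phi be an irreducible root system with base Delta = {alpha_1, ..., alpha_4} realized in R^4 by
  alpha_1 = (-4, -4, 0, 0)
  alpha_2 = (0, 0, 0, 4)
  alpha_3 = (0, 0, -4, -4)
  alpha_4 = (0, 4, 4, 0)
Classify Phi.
B_4

Compute the Cartan integers a_ij = 2(alpha_i, alpha_j)/(alpha_j, alpha_j); the resulting 4x4 Cartan matrix is
[[2, 0, 0, -1], [0, 2, -1, 0], [0, -2, 2, -1], [-1, 0, -1, 2]].
The roots have two lengths (squared-length ratio 2:1); the short ones are alpha_{2}. The associated Dynkin diagram is a chain of 4 nodes with a double edge at one end; the terminal node there is the unique short simple root (B_4), so the type is B_4 (the algebra so(9)).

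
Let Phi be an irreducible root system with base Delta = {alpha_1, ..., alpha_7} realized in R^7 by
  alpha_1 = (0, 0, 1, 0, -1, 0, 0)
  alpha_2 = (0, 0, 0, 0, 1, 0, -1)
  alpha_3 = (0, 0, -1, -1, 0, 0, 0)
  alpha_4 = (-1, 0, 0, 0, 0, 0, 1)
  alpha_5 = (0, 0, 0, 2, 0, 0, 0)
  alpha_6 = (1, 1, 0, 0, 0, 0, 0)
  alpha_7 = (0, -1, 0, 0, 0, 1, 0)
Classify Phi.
C_7

Compute the Cartan integers a_ij = 2(alpha_i, alpha_j)/(alpha_j, alpha_j); the resulting 7x7 Cartan matrix is
[[2, -1, -1, 0, 0, 0, 0], [-1, 2, 0, -1, 0, 0, 0], [-1, 0, 2, 0, -1, 0, 0], [0, -1, 0, 2, 0, -1, 0], [0, 0, -2, 0, 2, 0, 0], [0, 0, 0, -1, 0, 2, -1], [0, 0, 0, 0, 0, -1, 2]].
The roots have two lengths (squared-length ratio 2:1); the short ones are alpha_{1,2,3,4,6,7}. The associated Dynkin diagram is a chain of 7 nodes with a double edge at one end; the terminal node there is the unique long simple root (C_7), so the type is C_7 (the algebra sp(14)).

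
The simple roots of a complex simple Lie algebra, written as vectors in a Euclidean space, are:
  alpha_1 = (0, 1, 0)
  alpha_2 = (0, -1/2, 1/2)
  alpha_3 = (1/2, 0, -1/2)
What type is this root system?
Compute the Cartan integers a_ij = 2(alpha_i, alpha_j)/(alpha_j, alpha_j); the resulting 3x3 Cartan matrix is
[[2, -2, 0], [-1, 2, -1], [0, -1, 2]].
The roots have two lengths (squared-length ratio 2:1); the short ones are alpha_{2,3}. The associated Dynkin diagram is a chain of 3 nodes with a double edge at one end; the terminal node there is the unique long simple root (C_3), so the type is C_3 (the algebra sp(6)).

C3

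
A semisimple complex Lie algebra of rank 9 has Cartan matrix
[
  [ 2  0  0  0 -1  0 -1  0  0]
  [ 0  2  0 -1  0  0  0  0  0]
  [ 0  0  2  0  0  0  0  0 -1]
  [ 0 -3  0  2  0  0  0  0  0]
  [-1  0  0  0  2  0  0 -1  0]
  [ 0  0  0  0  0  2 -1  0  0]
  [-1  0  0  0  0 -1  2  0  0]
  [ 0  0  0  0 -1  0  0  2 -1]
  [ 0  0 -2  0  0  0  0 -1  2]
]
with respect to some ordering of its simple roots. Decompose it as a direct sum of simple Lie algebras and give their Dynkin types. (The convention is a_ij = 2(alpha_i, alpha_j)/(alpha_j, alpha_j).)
type B_7 ⊕ type G_2

The diagram associated to this matrix has two connected components: the simple roots {alpha_1, alpha_3, alpha_5, alpha_6, alpha_7, alpha_8, alpha_9} form a chain of 7 nodes with a double edge at one end; the terminal node there is the unique short simple root (B_7), and {alpha_2, alpha_4} form two nodes joined by a triple edge (G_2). A semisimple Lie algebra decomposes uniquely as the direct sum of simple ideals, one per connected component of its Dynkin diagram, so g ≅ B_7 ⊕ G_2 (dimension 105 + 14 = 119).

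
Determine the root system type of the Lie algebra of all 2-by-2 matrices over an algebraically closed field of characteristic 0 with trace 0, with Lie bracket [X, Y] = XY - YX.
This is sl(2), which has dimension 2^2 - 1 = 3 and rank 2 - 1 = 1 (a Cartan subalgebra is the diagonal traceless matrices). In the classification of classical Lie algebras, the special linear algebra sl(n+1) has type A_n; here n = 1, so the Dynkin diagram is a chain of 1 nodes with single edges (A_1). Hence the type is A_1.

type A_1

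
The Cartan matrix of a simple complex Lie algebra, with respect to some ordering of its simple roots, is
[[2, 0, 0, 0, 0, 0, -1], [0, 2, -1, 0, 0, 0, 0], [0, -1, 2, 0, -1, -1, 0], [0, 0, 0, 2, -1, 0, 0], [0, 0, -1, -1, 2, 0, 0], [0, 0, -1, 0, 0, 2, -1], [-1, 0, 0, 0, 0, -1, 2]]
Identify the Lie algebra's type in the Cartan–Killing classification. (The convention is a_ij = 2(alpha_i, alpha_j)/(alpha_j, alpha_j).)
E7

The matrix has rank 7 with 2's on the diagonal. Reading the off-diagonal entries as Dynkin edges (a single edge where a_ij = a_ji = -1; a double or triple edge where a_ij * a_ji = 2 or 3), the diagram is a chain of 6 nodes with one extra node attached to the third node from one end (E_7). One simple-root ordering that puts it in standard form is (alpha_4, alpha_2, alpha_5, alpha_3, alpha_6, alpha_7, alpha_1). So the algebra is type E_7.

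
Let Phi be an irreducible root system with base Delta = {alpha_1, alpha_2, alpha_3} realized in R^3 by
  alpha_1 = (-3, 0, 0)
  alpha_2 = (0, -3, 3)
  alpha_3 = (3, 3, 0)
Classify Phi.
Compute the Cartan integers a_ij = 2(alpha_i, alpha_j)/(alpha_j, alpha_j); the resulting 3x3 Cartan matrix is
[[2, 0, -1], [0, 2, -1], [-2, -1, 2]].
The roots have two lengths (squared-length ratio 2:1); the short ones are alpha_{1}. The associated Dynkin diagram is a chain of 3 nodes with a double edge at one end; the terminal node there is the unique short simple root (B_3), so the type is B_3 (the algebra so(7)).

B_3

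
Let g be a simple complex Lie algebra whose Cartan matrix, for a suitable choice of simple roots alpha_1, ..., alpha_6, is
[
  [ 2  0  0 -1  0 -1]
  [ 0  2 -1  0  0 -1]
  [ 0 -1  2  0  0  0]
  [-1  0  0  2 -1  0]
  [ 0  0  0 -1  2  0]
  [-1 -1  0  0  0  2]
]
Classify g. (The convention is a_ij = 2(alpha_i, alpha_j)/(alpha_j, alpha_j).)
type A_6

The matrix has rank 6 with 2's on the diagonal. Reading the off-diagonal entries as Dynkin edges (a single edge where a_ij = a_ji = -1; a double or triple edge where a_ij * a_ji = 2 or 3), the diagram is a chain of 6 nodes with single edges (A_6). One simple-root ordering that puts it in standard form is (alpha_3, alpha_2, alpha_6, alpha_1, alpha_4, alpha_5). So the algebra is type A_6, i.e. sl(7).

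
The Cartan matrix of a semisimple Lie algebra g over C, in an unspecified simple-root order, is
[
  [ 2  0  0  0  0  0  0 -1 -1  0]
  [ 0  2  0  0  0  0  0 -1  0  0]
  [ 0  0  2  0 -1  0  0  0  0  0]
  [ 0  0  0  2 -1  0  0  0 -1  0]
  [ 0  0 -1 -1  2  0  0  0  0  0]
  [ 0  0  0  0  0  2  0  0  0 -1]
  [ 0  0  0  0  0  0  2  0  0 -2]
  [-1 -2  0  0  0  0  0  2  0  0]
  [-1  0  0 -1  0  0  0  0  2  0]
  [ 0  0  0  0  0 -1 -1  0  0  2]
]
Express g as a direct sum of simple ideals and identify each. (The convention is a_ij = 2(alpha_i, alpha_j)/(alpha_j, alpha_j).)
The diagram associated to this matrix has two connected components: the simple roots {alpha_1, alpha_2, alpha_3, alpha_4, alpha_5, alpha_8, alpha_9} form a chain of 7 nodes with a double edge at one end; the terminal node there is the unique short simple root (B_7), and {alpha_6, alpha_7, alpha_10} form a chain of 3 nodes with a double edge at one end; the terminal node there is the unique long simple root (C_3). A semisimple Lie algebra decomposes uniquely as the direct sum of simple ideals, one per connected component of its Dynkin diagram, so g ≅ B_7 ⊕ C_3 (dimension 105 + 21 = 126).

B7 ⊕ C3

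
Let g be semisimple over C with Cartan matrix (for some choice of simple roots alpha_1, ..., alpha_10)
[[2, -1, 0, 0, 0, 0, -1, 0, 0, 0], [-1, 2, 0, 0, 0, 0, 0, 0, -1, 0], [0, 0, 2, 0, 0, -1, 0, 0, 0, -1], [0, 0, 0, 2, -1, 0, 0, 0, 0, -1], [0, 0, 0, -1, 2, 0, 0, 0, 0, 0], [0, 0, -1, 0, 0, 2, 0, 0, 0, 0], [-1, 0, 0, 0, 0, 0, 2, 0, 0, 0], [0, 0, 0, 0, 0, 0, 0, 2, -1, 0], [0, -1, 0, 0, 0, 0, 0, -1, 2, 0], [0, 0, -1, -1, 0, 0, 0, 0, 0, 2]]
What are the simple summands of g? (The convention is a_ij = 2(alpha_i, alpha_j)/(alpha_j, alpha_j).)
A_5 (sl(6)) + A_5 (sl(6))

The diagram associated to this matrix has two connected components: the simple roots {alpha_3, alpha_4, alpha_5, alpha_6, alpha_10} form a chain of 5 nodes with single edges (A_5), and {alpha_1, alpha_2, alpha_7, alpha_8, alpha_9} form a chain of 5 nodes with single edges (A_5). A semisimple Lie algebra decomposes uniquely as the direct sum of simple ideals, one per connected component of its Dynkin diagram, so g ≅ A_5 ⊕ A_5 (dimension 35 + 35 = 70).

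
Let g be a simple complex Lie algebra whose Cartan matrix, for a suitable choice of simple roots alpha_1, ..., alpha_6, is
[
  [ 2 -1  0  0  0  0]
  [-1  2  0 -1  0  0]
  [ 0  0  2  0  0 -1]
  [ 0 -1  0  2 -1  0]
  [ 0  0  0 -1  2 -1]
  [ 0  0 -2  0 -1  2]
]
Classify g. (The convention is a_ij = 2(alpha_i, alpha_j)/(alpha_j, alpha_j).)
type B_6

The matrix has rank 6 with 2's on the diagonal. Reading the off-diagonal entries as Dynkin edges (a single edge where a_ij = a_ji = -1; a double or triple edge where a_ij * a_ji = 2 or 3), the diagram is a chain of 6 nodes with a double edge at one end; the terminal node there is the unique short simple root (B_6). One simple-root ordering that puts it in standard form is (alpha_1, alpha_2, alpha_4, alpha_5, alpha_6, alpha_3). So the algebra is type B_6, i.e. so(13).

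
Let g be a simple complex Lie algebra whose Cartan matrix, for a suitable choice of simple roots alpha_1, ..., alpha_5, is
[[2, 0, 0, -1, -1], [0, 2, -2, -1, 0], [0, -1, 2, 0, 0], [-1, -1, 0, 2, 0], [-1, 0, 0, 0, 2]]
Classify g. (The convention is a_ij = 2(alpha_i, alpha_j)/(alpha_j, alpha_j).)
The matrix has rank 5 with 2's on the diagonal. Reading the off-diagonal entries as Dynkin edges (a single edge where a_ij = a_ji = -1; a double or triple edge where a_ij * a_ji = 2 or 3), the diagram is a chain of 5 nodes with a double edge at one end; the terminal node there is the unique short simple root (B_5). One simple-root ordering that puts it in standard form is (alpha_5, alpha_1, alpha_4, alpha_2, alpha_3). So the algebra is type B_5, i.e. so(11).

B5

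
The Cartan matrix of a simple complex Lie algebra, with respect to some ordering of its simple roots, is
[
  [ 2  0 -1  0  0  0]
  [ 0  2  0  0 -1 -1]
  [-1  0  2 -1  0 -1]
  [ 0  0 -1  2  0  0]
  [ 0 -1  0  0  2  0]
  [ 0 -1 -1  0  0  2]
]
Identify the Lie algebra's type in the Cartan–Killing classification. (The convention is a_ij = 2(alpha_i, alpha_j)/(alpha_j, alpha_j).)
The matrix has rank 6 with 2's on the diagonal. Reading the off-diagonal entries as Dynkin edges (a single edge where a_ij = a_ji = -1; a double or triple edge where a_ij * a_ji = 2 or 3), the diagram is a chain of 4 nodes with a fork of two nodes at one end (D_6). One simple-root ordering that puts it in standard form is (alpha_5, alpha_2, alpha_6, alpha_3, alpha_4, alpha_1). So the algebra is type D_6, i.e. so(12).

D_6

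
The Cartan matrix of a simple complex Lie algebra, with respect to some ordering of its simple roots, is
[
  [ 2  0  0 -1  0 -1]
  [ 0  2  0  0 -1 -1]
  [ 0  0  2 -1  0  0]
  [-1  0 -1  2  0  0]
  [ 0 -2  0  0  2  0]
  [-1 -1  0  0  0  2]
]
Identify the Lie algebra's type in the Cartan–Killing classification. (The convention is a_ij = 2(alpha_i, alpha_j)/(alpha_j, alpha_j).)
C_6 (sp(12))

The matrix has rank 6 with 2's on the diagonal. Reading the off-diagonal entries as Dynkin edges (a single edge where a_ij = a_ji = -1; a double or triple edge where a_ij * a_ji = 2 or 3), the diagram is a chain of 6 nodes with a double edge at one end; the terminal node there is the unique long simple root (C_6). One simple-root ordering that puts it in standard form is (alpha_3, alpha_4, alpha_1, alpha_6, alpha_2, alpha_5). So the algebra is type C_6, i.e. sp(12).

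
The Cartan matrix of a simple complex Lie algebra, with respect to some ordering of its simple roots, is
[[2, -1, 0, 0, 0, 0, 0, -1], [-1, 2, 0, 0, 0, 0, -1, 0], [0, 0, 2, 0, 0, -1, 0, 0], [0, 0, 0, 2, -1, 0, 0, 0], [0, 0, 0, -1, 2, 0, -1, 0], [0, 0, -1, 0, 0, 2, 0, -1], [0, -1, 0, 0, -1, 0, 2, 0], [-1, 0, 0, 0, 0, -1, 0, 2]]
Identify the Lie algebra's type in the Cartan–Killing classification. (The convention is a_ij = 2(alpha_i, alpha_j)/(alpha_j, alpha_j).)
The matrix has rank 8 with 2's on the diagonal. Reading the off-diagonal entries as Dynkin edges (a single edge where a_ij = a_ji = -1; a double or triple edge where a_ij * a_ji = 2 or 3), the diagram is a chain of 8 nodes with single edges (A_8). One simple-root ordering that puts it in standard form is (alpha_3, alpha_6, alpha_8, alpha_1, alpha_2, alpha_7, alpha_5, alpha_4). So the algebra is type A_8, i.e. sl(9).

A_8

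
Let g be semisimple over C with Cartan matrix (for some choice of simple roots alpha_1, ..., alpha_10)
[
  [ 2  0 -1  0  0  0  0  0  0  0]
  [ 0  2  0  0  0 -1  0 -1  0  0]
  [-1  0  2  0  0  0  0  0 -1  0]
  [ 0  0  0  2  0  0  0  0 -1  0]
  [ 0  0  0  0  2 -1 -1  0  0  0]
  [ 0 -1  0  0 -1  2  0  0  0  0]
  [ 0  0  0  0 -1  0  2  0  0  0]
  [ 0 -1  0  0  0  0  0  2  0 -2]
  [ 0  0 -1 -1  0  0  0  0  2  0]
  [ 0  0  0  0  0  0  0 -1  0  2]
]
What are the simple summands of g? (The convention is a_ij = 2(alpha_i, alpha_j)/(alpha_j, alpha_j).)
A_4 + B_6

The diagram associated to this matrix has two connected components: the simple roots {alpha_1, alpha_3, alpha_4, alpha_9} form a chain of 4 nodes with single edges (A_4), and {alpha_2, alpha_5, alpha_6, alpha_7, alpha_8, alpha_10} form a chain of 6 nodes with a double edge at one end; the terminal node there is the unique short simple root (B_6). A semisimple Lie algebra decomposes uniquely as the direct sum of simple ideals, one per connected component of its Dynkin diagram, so g ≅ A_4 ⊕ B_6 (dimension 24 + 78 = 102).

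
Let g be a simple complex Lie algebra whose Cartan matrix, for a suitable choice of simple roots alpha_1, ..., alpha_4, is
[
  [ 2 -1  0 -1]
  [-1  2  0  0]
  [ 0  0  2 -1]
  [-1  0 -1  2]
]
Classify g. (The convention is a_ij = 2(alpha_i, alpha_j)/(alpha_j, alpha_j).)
A_4

The matrix has rank 4 with 2's on the diagonal. Reading the off-diagonal entries as Dynkin edges (a single edge where a_ij = a_ji = -1; a double or triple edge where a_ij * a_ji = 2 or 3), the diagram is a chain of 4 nodes with single edges (A_4). One simple-root ordering that puts it in standard form is (alpha_3, alpha_4, alpha_1, alpha_2). So the algebra is type A_4, i.e. sl(5).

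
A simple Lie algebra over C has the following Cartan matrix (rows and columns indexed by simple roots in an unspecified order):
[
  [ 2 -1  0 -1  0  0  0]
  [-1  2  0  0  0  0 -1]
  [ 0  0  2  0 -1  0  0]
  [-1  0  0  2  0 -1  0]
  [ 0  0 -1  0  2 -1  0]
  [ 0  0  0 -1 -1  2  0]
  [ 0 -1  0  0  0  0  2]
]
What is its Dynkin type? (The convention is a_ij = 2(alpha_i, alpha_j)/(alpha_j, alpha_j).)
A7

The matrix has rank 7 with 2's on the diagonal. Reading the off-diagonal entries as Dynkin edges (a single edge where a_ij = a_ji = -1; a double or triple edge where a_ij * a_ji = 2 or 3), the diagram is a chain of 7 nodes with single edges (A_7). One simple-root ordering that puts it in standard form is (alpha_3, alpha_5, alpha_6, alpha_4, alpha_1, alpha_2, alpha_7). So the algebra is type A_7, i.e. sl(8).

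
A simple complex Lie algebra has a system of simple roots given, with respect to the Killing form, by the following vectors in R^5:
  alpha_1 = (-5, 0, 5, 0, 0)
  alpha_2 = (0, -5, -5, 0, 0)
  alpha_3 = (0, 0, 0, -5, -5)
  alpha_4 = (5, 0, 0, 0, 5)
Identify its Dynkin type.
Compute the Cartan integers a_ij = 2(alpha_i, alpha_j)/(alpha_j, alpha_j); the resulting 4x4 Cartan matrix is
[[2, -1, 0, -1], [-1, 2, 0, 0], [0, 0, 2, -1], [-1, 0, -1, 2]].
All simple roots have the same length, so the diagram is simply laced. The associated Dynkin diagram is a chain of 4 nodes with single edges (A_4), so the type is A_4 (the algebra sl(5)).

type A_4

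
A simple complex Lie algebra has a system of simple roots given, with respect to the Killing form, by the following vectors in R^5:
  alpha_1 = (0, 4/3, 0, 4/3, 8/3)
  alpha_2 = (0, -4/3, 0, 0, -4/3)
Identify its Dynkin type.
Compute the Cartan integers a_ij = 2(alpha_i, alpha_j)/(alpha_j, alpha_j); the resulting 2x2 Cartan matrix is
[[2, -3], [-1, 2]].
The roots have two lengths (squared-length ratio 3:1); the short ones are alpha_{2}. The associated Dynkin diagram is two nodes joined by a triple edge (G_2), so the type is G_2.

G_2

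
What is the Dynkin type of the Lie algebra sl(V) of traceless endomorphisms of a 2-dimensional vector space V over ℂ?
This is sl(2), which has dimension 2^2 - 1 = 3 and rank 2 - 1 = 1 (a Cartan subalgebra is the diagonal traceless matrices). In the classification of classical Lie algebras, the special linear algebra sl(n+1) has type A_n; here n = 1, so the Dynkin diagram is a chain of 1 nodes with single edges (A_1). Hence the type is A_1.

A_1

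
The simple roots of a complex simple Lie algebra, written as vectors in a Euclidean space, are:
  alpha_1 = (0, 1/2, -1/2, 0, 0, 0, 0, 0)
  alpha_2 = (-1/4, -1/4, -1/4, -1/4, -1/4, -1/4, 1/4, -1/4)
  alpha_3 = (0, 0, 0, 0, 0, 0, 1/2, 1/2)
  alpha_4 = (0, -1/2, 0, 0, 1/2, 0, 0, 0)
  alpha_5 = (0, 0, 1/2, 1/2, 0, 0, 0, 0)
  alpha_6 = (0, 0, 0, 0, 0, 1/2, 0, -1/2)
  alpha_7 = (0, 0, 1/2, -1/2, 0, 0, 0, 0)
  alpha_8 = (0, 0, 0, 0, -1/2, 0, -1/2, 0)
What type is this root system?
Compute the Cartan integers a_ij = 2(alpha_i, alpha_j)/(alpha_j, alpha_j); the resulting 8x8 Cartan matrix is
[[2, 0, 0, -1, -1, 0, -1, 0], [0, 2, 0, 0, -1, 0, 0, 0], [0, 0, 2, 0, 0, -1, 0, -1], [-1, 0, 0, 2, 0, 0, 0, -1], [-1, -1, 0, 0, 2, 0, 0, 0], [0, 0, -1, 0, 0, 2, 0, 0], [-1, 0, 0, 0, 0, 0, 2, 0], [0, 0, -1, -1, 0, 0, 0, 2]].
All simple roots have the same length, so the diagram is simply laced. The associated Dynkin diagram is a chain of 7 nodes with one extra node attached to the third node from one end (E_8), so the type is E_8.

E8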